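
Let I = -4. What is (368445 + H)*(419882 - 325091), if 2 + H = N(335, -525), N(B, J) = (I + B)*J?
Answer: 18452774388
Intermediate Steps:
N(B, J) = J*(-4 + B) (N(B, J) = (-4 + B)*J = J*(-4 + B))
H = -173777 (H = -2 - 525*(-4 + 335) = -2 - 525*331 = -2 - 173775 = -173777)
(368445 + H)*(419882 - 325091) = (368445 - 173777)*(419882 - 325091) = 194668*94791 = 18452774388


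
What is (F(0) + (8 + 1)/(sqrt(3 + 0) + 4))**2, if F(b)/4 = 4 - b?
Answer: 59779/169 - 4392*sqrt(3)/169 ≈ 308.71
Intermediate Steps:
F(b) = 16 - 4*b (F(b) = 4*(4 - b) = 16 - 4*b)
(F(0) + (8 + 1)/(sqrt(3 + 0) + 4))**2 = ((16 - 4*0) + (8 + 1)/(sqrt(3 + 0) + 4))**2 = ((16 + 0) + 9/(sqrt(3) + 4))**2 = (16 + 9/(4 + sqrt(3)))**2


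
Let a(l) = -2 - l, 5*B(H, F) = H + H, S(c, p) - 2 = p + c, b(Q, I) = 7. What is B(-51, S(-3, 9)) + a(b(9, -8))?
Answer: -147/5 ≈ -29.400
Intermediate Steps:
S(c, p) = 2 + c + p (S(c, p) = 2 + (p + c) = 2 + (c + p) = 2 + c + p)
B(H, F) = 2*H/5 (B(H, F) = (H + H)/5 = (2*H)/5 = 2*H/5)
B(-51, S(-3, 9)) + a(b(9, -8)) = (2/5)*(-51) + (-2 - 1*7) = -102/5 + (-2 - 7) = -102/5 - 9 = -147/5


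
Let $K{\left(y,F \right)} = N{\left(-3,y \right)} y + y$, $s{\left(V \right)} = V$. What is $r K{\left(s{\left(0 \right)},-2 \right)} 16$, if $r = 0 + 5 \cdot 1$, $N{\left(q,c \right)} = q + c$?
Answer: $0$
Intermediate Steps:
$N{\left(q,c \right)} = c + q$
$K{\left(y,F \right)} = y + y \left(-3 + y\right)$ ($K{\left(y,F \right)} = \left(y - 3\right) y + y = \left(-3 + y\right) y + y = y \left(-3 + y\right) + y = y + y \left(-3 + y\right)$)
$r = 5$ ($r = 0 + 5 = 5$)
$r K{\left(s{\left(0 \right)},-2 \right)} 16 = 5 \cdot 0 \left(-2 + 0\right) 16 = 5 \cdot 0 \left(-2\right) 16 = 5 \cdot 0 \cdot 16 = 0 \cdot 16 = 0$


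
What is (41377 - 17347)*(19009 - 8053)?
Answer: 263272680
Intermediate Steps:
(41377 - 17347)*(19009 - 8053) = 24030*10956 = 263272680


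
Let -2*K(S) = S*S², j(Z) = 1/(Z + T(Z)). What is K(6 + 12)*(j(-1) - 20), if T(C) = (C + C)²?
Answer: 57348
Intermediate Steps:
T(C) = 4*C² (T(C) = (2*C)² = 4*C²)
j(Z) = 1/(Z + 4*Z²)
K(S) = -S³/2 (K(S) = -S*S²/2 = -S³/2)
K(6 + 12)*(j(-1) - 20) = (-(6 + 12)³/2)*(1/((-1)*(1 + 4*(-1))) - 20) = (-½*18³)*(-1/(1 - 4) - 20) = (-½*5832)*(-1/(-3) - 20) = -2916*(-1*(-⅓) - 20) = -2916*(⅓ - 20) = -2916*(-59/3) = 57348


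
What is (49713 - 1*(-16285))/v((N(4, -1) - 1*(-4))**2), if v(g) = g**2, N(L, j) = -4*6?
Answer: 32999/80000 ≈ 0.41249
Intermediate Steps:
N(L, j) = -24
(49713 - 1*(-16285))/v((N(4, -1) - 1*(-4))**2) = (49713 - 1*(-16285))/(((-24 - 1*(-4))**2)**2) = (49713 + 16285)/(((-24 + 4)**2)**2) = 65998/(((-20)**2)**2) = 65998/(400**2) = 65998/160000 = 65998*(1/160000) = 32999/80000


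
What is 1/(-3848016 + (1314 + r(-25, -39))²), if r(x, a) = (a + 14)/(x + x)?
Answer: -4/8480423 ≈ -4.7167e-7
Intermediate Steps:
r(x, a) = (14 + a)/(2*x) (r(x, a) = (14 + a)/((2*x)) = (14 + a)*(1/(2*x)) = (14 + a)/(2*x))
1/(-3848016 + (1314 + r(-25, -39))²) = 1/(-3848016 + (1314 + (½)*(14 - 39)/(-25))²) = 1/(-3848016 + (1314 + (½)*(-1/25)*(-25))²) = 1/(-3848016 + (1314 + ½)²) = 1/(-3848016 + (2629/2)²) = 1/(-3848016 + 6911641/4) = 1/(-8480423/4) = -4/8480423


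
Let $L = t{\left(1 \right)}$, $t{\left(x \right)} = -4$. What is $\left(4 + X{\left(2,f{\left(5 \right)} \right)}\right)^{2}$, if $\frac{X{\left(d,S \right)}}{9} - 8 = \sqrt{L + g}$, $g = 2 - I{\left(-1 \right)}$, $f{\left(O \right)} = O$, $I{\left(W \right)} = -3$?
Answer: $7225$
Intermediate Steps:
$g = 5$ ($g = 2 - -3 = 2 + 3 = 5$)
$L = -4$
$X{\left(d,S \right)} = 81$ ($X{\left(d,S \right)} = 72 + 9 \sqrt{-4 + 5} = 72 + 9 \sqrt{1} = 72 + 9 \cdot 1 = 72 + 9 = 81$)
$\left(4 + X{\left(2,f{\left(5 \right)} \right)}\right)^{2} = \left(4 + 81\right)^{2} = 85^{2} = 7225$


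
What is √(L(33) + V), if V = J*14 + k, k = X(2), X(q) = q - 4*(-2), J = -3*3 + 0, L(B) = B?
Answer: I*√83 ≈ 9.1104*I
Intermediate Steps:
J = -9 (J = -9 + 0 = -9)
X(q) = 8 + q (X(q) = q + 8 = 8 + q)
k = 10 (k = 8 + 2 = 10)
V = -116 (V = -9*14 + 10 = -126 + 10 = -116)
√(L(33) + V) = √(33 - 116) = √(-83) = I*√83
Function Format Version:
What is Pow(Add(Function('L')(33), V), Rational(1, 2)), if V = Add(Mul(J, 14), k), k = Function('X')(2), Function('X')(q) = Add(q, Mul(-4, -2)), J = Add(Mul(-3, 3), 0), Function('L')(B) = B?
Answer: Mul(I, Pow(83, Rational(1, 2))) ≈ Mul(9.1104, I)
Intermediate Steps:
J = -9 (J = Add(-9, 0) = -9)
Function('X')(q) = Add(8, q) (Function('X')(q) = Add(q, 8) = Add(8, q))
k = 10 (k = Add(8, 2) = 10)
V = -116 (V = Add(Mul(-9, 14), 10) = Add(-126, 10) = -116)
Pow(Add(Function('L')(33), V), Rational(1, 2)) = Pow(Add(33, -116), Rational(1, 2)) = Pow(-83, Rational(1, 2)) = Mul(I, Pow(83, Rational(1, 2)))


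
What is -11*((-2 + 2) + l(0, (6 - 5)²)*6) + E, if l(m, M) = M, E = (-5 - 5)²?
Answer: 34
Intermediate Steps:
E = 100 (E = (-10)² = 100)
-11*((-2 + 2) + l(0, (6 - 5)²)*6) + E = -11*((-2 + 2) + (6 - 5)²*6) + 100 = -11*(0 + 1²*6) + 100 = -11*(0 + 1*6) + 100 = -11*(0 + 6) + 100 = -11*6 + 100 = -66 + 100 = 34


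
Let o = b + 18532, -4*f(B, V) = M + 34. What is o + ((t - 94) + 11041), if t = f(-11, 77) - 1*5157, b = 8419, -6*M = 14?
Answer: 392797/12 ≈ 32733.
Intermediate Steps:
M = -7/3 (M = -⅙*14 = -7/3 ≈ -2.3333)
f(B, V) = -95/12 (f(B, V) = -(-7/3 + 34)/4 = -¼*95/3 = -95/12)
o = 26951 (o = 8419 + 18532 = 26951)
t = -61979/12 (t = -95/12 - 1*5157 = -95/12 - 5157 = -61979/12 ≈ -5164.9)
o + ((t - 94) + 11041) = 26951 + ((-61979/12 - 94) + 11041) = 26951 + (-63107/12 + 11041) = 26951 + 69385/12 = 392797/12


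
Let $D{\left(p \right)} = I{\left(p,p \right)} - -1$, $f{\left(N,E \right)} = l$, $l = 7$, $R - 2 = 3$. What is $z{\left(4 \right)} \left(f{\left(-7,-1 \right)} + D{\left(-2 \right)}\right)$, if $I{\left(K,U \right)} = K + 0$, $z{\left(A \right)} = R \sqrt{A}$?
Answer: $60$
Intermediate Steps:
$R = 5$ ($R = 2 + 3 = 5$)
$z{\left(A \right)} = 5 \sqrt{A}$
$f{\left(N,E \right)} = 7$
$I{\left(K,U \right)} = K$
$D{\left(p \right)} = 1 + p$ ($D{\left(p \right)} = p - -1 = p + 1 = 1 + p$)
$z{\left(4 \right)} \left(f{\left(-7,-1 \right)} + D{\left(-2 \right)}\right) = 5 \sqrt{4} \left(7 + \left(1 - 2\right)\right) = 5 \cdot 2 \left(7 - 1\right) = 10 \cdot 6 = 60$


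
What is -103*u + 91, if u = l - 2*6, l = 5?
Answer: 812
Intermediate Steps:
u = -7 (u = 5 - 2*6 = 5 - 12 = -7)
-103*u + 91 = -103*(-7) + 91 = 721 + 91 = 812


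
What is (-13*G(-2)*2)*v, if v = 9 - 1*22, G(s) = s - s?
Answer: 0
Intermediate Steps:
G(s) = 0
v = -13 (v = 9 - 22 = -13)
(-13*G(-2)*2)*v = -0*2*(-13) = -13*0*(-13) = 0*(-13) = 0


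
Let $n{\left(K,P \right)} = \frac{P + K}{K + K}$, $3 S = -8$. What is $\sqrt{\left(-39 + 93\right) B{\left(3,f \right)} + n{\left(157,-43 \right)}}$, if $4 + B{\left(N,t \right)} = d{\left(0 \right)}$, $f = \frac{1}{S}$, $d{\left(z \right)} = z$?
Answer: $\frac{i \sqrt{5315235}}{157} \approx 14.685 i$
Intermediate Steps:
$S = - \frac{8}{3}$ ($S = \frac{1}{3} \left(-8\right) = - \frac{8}{3} \approx -2.6667$)
$f = - \frac{3}{8}$ ($f = \frac{1}{- \frac{8}{3}} = - \frac{3}{8} \approx -0.375$)
$B{\left(N,t \right)} = -4$ ($B{\left(N,t \right)} = -4 + 0 = -4$)
$n{\left(K,P \right)} = \frac{K + P}{2 K}$
$\sqrt{\left(-39 + 93\right) B{\left(3,f \right)} + n{\left(157,-43 \right)}} = \sqrt{\left(-39 + 93\right) \left(-4\right) + \frac{157 - 43}{2 \cdot 157}} = \sqrt{54 \left(-4\right) + \frac{1}{2} \cdot \frac{1}{157} \cdot 114} = \sqrt{-216 + \frac{57}{157}} = \sqrt{- \frac{33855}{157}} = \frac{i \sqrt{5315235}}{157}$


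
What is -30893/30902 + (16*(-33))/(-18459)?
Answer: -184645877/190140006 ≈ -0.97110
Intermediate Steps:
-30893/30902 + (16*(-33))/(-18459) = -30893*1/30902 - 528*(-1/18459) = -30893/30902 + 176/6153 = -184645877/190140006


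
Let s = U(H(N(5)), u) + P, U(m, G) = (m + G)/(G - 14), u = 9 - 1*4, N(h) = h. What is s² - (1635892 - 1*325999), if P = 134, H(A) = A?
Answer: -104670917/81 ≈ -1.2922e+6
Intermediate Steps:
u = 5 (u = 9 - 4 = 5)
U(m, G) = (G + m)/(-14 + G)
s = 1196/9 (s = (5 + 5)/(-14 + 5) + 134 = 10/(-9) + 134 = -⅑*10 + 134 = -10/9 + 134 = 1196/9 ≈ 132.89)
s² - (1635892 - 1*325999) = (1196/9)² - (1635892 - 1*325999) = 1430416/81 - (1635892 - 325999) = 1430416/81 - 1*1309893 = 1430416/81 - 1309893 = -104670917/81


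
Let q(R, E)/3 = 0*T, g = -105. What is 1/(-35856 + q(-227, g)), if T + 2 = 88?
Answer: -1/35856 ≈ -2.7889e-5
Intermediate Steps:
T = 86 (T = -2 + 88 = 86)
q(R, E) = 0 (q(R, E) = 3*(0*86) = 3*0 = 0)
1/(-35856 + q(-227, g)) = 1/(-35856 + 0) = 1/(-35856) = -1/35856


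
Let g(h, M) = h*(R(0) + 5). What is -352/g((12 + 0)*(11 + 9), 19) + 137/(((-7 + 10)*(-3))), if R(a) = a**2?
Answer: -3491/225 ≈ -15.516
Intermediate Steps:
g(h, M) = 5*h (g(h, M) = h*(0**2 + 5) = h*(0 + 5) = h*5 = 5*h)
-352/g((12 + 0)*(11 + 9), 19) + 137/(((-7 + 10)*(-3))) = -352*1/(5*(11 + 9)*(12 + 0)) + 137/(((-7 + 10)*(-3))) = -352/(5*(12*20)) + 137/((3*(-3))) = -352/(5*240) + 137/(-9) = -352/1200 + 137*(-1/9) = -352*1/1200 - 137/9 = -22/75 - 137/9 = -3491/225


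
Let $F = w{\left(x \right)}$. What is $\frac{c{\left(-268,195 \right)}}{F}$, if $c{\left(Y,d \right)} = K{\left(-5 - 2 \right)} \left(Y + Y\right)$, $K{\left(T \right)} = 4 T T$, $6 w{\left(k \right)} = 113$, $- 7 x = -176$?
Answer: $- \frac{630336}{113} \approx -5578.2$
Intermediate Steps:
$x = \frac{176}{7}$ ($x = \left(- \frac{1}{7}\right) \left(-176\right) = \frac{176}{7} \approx 25.143$)
$w{\left(k \right)} = \frac{113}{6}$ ($w{\left(k \right)} = \frac{1}{6} \cdot 113 = \frac{113}{6}$)
$F = \frac{113}{6} \approx 18.833$
$K{\left(T \right)} = 4 T^{2}$
$c{\left(Y,d \right)} = 392 Y$ ($c{\left(Y,d \right)} = 4 \left(-5 - 2\right)^{2} \left(Y + Y\right) = 4 \left(-5 - 2\right)^{2} \cdot 2 Y = 4 \left(-7\right)^{2} \cdot 2 Y = 4 \cdot 49 \cdot 2 Y = 196 \cdot 2 Y = 392 Y$)
$\frac{c{\left(-268,195 \right)}}{F} = \frac{392 \left(-268\right)}{\frac{113}{6}} = \left(-105056\right) \frac{6}{113} = - \frac{630336}{113}$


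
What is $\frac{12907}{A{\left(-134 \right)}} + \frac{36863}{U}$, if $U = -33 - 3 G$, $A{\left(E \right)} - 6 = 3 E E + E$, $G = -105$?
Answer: $\frac{992328697}{7577340} \approx 130.96$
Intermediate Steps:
$A{\left(E \right)} = 6 + E + 3 E^{2}$ ($A{\left(E \right)} = 6 + \left(3 E E + E\right) = 6 + \left(3 E^{2} + E\right) = 6 + \left(E + 3 E^{2}\right) = 6 + E + 3 E^{2}$)
$U = 282$ ($U = -33 - -315 = -33 + 315 = 282$)
$\frac{12907}{A{\left(-134 \right)}} + \frac{36863}{U} = \frac{12907}{6 - 134 + 3 \left(-134\right)^{2}} + \frac{36863}{282} = \frac{12907}{6 - 134 + 3 \cdot 17956} + 36863 \cdot \frac{1}{282} = \frac{12907}{6 - 134 + 53868} + \frac{36863}{282} = \frac{12907}{53740} + \frac{36863}{282} = \frac{992328697}{7577340}$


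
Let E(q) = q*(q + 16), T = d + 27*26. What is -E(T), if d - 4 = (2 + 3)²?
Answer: -546057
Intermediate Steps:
d = 29 (d = 4 + (2 + 3)² = 4 + 5² = 4 + 25 = 29)
T = 731 (T = 29 + 27*26 = 29 + 702 = 731)
E(q) = q*(16 + q)
-E(T) = -731*(16 + 731) = -731*747 = -1*546057 = -546057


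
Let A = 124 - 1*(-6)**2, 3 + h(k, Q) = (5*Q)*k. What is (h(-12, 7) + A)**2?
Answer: 112225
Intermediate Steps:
h(k, Q) = -3 + 5*Q*k (h(k, Q) = -3 + (5*Q)*k = -3 + 5*Q*k)
A = 88 (A = 124 - 1*36 = 124 - 36 = 88)
(h(-12, 7) + A)**2 = ((-3 + 5*7*(-12)) + 88)**2 = ((-3 - 420) + 88)**2 = (-423 + 88)**2 = (-335)**2 = 112225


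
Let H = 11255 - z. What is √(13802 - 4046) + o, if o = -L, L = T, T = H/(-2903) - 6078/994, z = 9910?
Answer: 9490682/1442791 + 6*√271 ≈ 105.35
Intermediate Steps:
H = 1345 (H = 11255 - 1*9910 = 11255 - 9910 = 1345)
T = -9490682/1442791 (T = 1345/(-2903) - 6078/994 = 1345*(-1/2903) - 6078*1/994 = -1345/2903 - 3039/497 = -9490682/1442791 ≈ -6.5780)
L = -9490682/1442791 ≈ -6.5780
o = 9490682/1442791 (o = -1*(-9490682/1442791) = 9490682/1442791 ≈ 6.5780)
√(13802 - 4046) + o = √(13802 - 4046) + 9490682/1442791 = √9756 + 9490682/1442791 = 6*√271 + 9490682/1442791 = 9490682/1442791 + 6*√271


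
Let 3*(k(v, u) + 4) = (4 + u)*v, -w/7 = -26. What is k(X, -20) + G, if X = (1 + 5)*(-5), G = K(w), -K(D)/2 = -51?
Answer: 258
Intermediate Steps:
w = 182 (w = -7*(-26) = 182)
K(D) = 102 (K(D) = -2*(-51) = 102)
G = 102
X = -30 (X = 6*(-5) = -30)
k(v, u) = -4 + v*(4 + u)/3 (k(v, u) = -4 + ((4 + u)*v)/3 = -4 + (v*(4 + u))/3 = -4 + v*(4 + u)/3)
k(X, -20) + G = (-4 + (4/3)*(-30) + (⅓)*(-20)*(-30)) + 102 = (-4 - 40 + 200) + 102 = 156 + 102 = 258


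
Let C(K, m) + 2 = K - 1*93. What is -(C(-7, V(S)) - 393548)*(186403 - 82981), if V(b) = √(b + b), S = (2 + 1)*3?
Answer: 40712070300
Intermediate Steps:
S = 9 (S = 3*3 = 9)
V(b) = √2*√b (V(b) = √(2*b) = √2*√b)
C(K, m) = -95 + K (C(K, m) = -2 + (K - 1*93) = -2 + (K - 93) = -2 + (-93 + K) = -95 + K)
-(C(-7, V(S)) - 393548)*(186403 - 82981) = -((-95 - 7) - 393548)*(186403 - 82981) = -(-102 - 393548)*103422 = -(-393650)*103422 = -1*(-40712070300) = 40712070300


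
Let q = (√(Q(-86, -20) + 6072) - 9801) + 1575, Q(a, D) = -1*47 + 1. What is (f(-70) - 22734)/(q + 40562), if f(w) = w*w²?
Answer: -5913187312/522805435 + 182867*√6026/522805435 ≈ -11.283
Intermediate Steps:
Q(a, D) = -46 (Q(a, D) = -47 + 1 = -46)
f(w) = w³
q = -8226 + √6026 (q = (√(-46 + 6072) - 9801) + 1575 = (√6026 - 9801) + 1575 = (-9801 + √6026) + 1575 = -8226 + √6026 ≈ -8148.4)
(f(-70) - 22734)/(q + 40562) = ((-70)³ - 22734)/((-8226 + √6026) + 40562) = (-343000 - 22734)/(32336 + √6026) = -365734/(32336 + √6026)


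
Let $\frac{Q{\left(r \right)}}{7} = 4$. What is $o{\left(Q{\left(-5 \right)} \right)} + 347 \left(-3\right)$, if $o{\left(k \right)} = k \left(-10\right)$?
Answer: $-1321$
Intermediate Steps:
$Q{\left(r \right)} = 28$ ($Q{\left(r \right)} = 7 \cdot 4 = 28$)
$o{\left(k \right)} = - 10 k$
$o{\left(Q{\left(-5 \right)} \right)} + 347 \left(-3\right) = \left(-10\right) 28 + 347 \left(-3\right) = -280 - 1041 = -1321$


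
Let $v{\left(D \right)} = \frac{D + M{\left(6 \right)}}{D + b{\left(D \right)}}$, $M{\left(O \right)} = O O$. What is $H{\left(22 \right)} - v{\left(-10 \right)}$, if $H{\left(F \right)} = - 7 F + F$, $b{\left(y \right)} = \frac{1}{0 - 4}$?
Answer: $- \frac{5308}{41} \approx -129.46$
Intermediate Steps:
$M{\left(O \right)} = O^{2}$
$b{\left(y \right)} = - \frac{1}{4}$ ($b{\left(y \right)} = \frac{1}{-4} = - \frac{1}{4}$)
$H{\left(F \right)} = - 6 F$
$v{\left(D \right)} = \frac{36 + D}{- \frac{1}{4} + D}$ ($v{\left(D \right)} = \frac{D + 6^{2}}{D - \frac{1}{4}} = \frac{D + 36}{- \frac{1}{4} + D} = \frac{36 + D}{- \frac{1}{4} + D}$)
$H{\left(22 \right)} - v{\left(-10 \right)} = \left(-6\right) 22 - \frac{4 \left(36 - 10\right)}{-1 + 4 \left(-10\right)} = -132 - 4 \frac{1}{-1 - 40} \cdot 26 = -132 - 4 \frac{1}{-41} \cdot 26 = -132 - 4 \left(- \frac{1}{41}\right) 26 = -132 - - \frac{104}{41} = -132 + \frac{104}{41} = - \frac{5308}{41}$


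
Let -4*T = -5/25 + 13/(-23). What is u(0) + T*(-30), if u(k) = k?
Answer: -132/23 ≈ -5.7391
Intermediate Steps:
T = 22/115 (T = -(-5/25 + 13/(-23))/4 = -(-5*1/25 + 13*(-1/23))/4 = -(-⅕ - 13/23)/4 = -¼*(-88/115) = 22/115 ≈ 0.19130)
u(0) + T*(-30) = 0 + (22/115)*(-30) = 0 - 132/23 = -132/23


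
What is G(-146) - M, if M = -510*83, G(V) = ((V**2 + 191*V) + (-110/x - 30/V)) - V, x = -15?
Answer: 7865065/219 ≈ 35914.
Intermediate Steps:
G(V) = 22/3 + V**2 - 30/V + 190*V (G(V) = ((V**2 + 191*V) + (-110/(-15) - 30/V)) - V = ((V**2 + 191*V) + (-110*(-1/15) - 30/V)) - V = ((V**2 + 191*V) + (22/3 - 30/V)) - V = (22/3 + V**2 - 30/V + 191*V) - V = 22/3 + V**2 - 30/V + 190*V)
M = -42330
G(-146) - M = (22/3 + (-146)**2 - 30/(-146) + 190*(-146)) - 1*(-42330) = (22/3 + 21316 - 30*(-1/146) - 27740) + 42330 = (22/3 + 21316 + 15/73 - 27740) + 42330 = -1405205/219 + 42330 = 7865065/219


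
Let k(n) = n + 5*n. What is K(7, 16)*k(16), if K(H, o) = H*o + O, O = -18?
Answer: 9024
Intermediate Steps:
k(n) = 6*n
K(H, o) = -18 + H*o (K(H, o) = H*o - 18 = -18 + H*o)
K(7, 16)*k(16) = (-18 + 7*16)*(6*16) = (-18 + 112)*96 = 94*96 = 9024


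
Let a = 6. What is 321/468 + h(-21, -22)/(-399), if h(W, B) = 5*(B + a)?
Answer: 18391/20748 ≈ 0.88640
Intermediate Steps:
h(W, B) = 30 + 5*B (h(W, B) = 5*(B + 6) = 5*(6 + B) = 30 + 5*B)
321/468 + h(-21, -22)/(-399) = 321/468 + (30 + 5*(-22))/(-399) = 321*(1/468) + (30 - 110)*(-1/399) = 107/156 - 80*(-1/399) = 107/156 + 80/399 = 18391/20748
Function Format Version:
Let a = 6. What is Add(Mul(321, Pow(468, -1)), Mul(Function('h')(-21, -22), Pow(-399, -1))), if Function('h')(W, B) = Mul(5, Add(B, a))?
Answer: Rational(18391, 20748) ≈ 0.88640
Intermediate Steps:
Function('h')(W, B) = Add(30, Mul(5, B)) (Function('h')(W, B) = Mul(5, Add(B, 6)) = Mul(5, Add(6, B)) = Add(30, Mul(5, B)))
Add(Mul(321, Pow(468, -1)), Mul(Function('h')(-21, -22), Pow(-399, -1))) = Add(Mul(321, Pow(468, -1)), Mul(Add(30, Mul(5, -22)), Pow(-399, -1))) = Add(Mul(321, Rational(1, 468)), Mul(Add(30, -110), Rational(-1, 399))) = Add(Rational(107, 156), Mul(-80, Rational(-1, 399))) = Add(Rational(107, 156), Rational(80, 399)) = Rational(18391, 20748)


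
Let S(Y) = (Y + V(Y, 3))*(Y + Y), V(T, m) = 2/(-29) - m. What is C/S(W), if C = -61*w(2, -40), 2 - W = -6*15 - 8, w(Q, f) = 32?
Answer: -7076/70275 ≈ -0.10069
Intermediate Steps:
W = 100 (W = 2 - (-6*15 - 8) = 2 - (-90 - 8) = 2 - 1*(-98) = 2 + 98 = 100)
C = -1952 (C = -61*32 = -1952)
V(T, m) = -2/29 - m (V(T, m) = 2*(-1/29) - m = -2/29 - m)
S(Y) = 2*Y*(-89/29 + Y) (S(Y) = (Y + (-2/29 - 1*3))*(Y + Y) = (Y + (-2/29 - 3))*(2*Y) = (Y - 89/29)*(2*Y) = (-89/29 + Y)*(2*Y) = 2*Y*(-89/29 + Y))
C/S(W) = -1952*29/(200*(-89 + 29*100)) = -1952*29/(200*(-89 + 2900)) = -1952/((2/29)*100*2811) = -1952/562200/29 = -1952*29/562200 = -7076/70275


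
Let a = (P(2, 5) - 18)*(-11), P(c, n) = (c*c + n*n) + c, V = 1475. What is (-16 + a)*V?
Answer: -234525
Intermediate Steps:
P(c, n) = c + c² + n² (P(c, n) = (c² + n²) + c = c + c² + n²)
a = -143 (a = ((2 + 2² + 5²) - 18)*(-11) = ((2 + 4 + 25) - 18)*(-11) = (31 - 18)*(-11) = 13*(-11) = -143)
(-16 + a)*V = (-16 - 143)*1475 = -159*1475 = -234525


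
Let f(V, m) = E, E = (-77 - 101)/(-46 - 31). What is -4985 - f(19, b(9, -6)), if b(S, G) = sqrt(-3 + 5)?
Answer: -384023/77 ≈ -4987.3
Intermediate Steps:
b(S, G) = sqrt(2)
E = 178/77 (E = -178/(-77) = -178*(-1/77) = 178/77 ≈ 2.3117)
f(V, m) = 178/77
-4985 - f(19, b(9, -6)) = -4985 - 1*178/77 = -4985 - 178/77 = -384023/77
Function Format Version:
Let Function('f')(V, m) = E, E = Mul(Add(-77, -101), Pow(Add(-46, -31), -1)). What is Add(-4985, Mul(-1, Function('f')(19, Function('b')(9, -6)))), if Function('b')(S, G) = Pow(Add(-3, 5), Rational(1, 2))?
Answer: Rational(-384023, 77) ≈ -4987.3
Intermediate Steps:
Function('b')(S, G) = Pow(2, Rational(1, 2))
E = Rational(178, 77) (E = Mul(-178, Pow(-77, -1)) = Mul(-178, Rational(-1, 77)) = Rational(178, 77) ≈ 2.3117)
Function('f')(V, m) = Rational(178, 77)
Add(-4985, Mul(-1, Function('f')(19, Function('b')(9, -6)))) = Add(-4985, Mul(-1, Rational(178, 77))) = Add(-4985, Rational(-178, 77)) = Rational(-384023, 77)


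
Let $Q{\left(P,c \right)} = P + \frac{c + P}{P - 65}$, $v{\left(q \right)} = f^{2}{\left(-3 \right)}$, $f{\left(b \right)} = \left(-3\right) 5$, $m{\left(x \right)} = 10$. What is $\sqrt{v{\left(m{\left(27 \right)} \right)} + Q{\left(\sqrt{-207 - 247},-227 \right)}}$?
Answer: $\sqrt{\frac{15306 - 161 i \sqrt{454}}{65 - i \sqrt{454}}} \approx 15.126 + 0.72873 i$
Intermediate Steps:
$f{\left(b \right)} = -15$
$v{\left(q \right)} = 225$ ($v{\left(q \right)} = \left(-15\right)^{2} = 225$)
$Q{\left(P,c \right)} = P + \frac{P + c}{-65 + P}$
$\sqrt{v{\left(m{\left(27 \right)} \right)} + Q{\left(\sqrt{-207 - 247},-227 \right)}} = \sqrt{225 + \frac{-227 + \left(\sqrt{-207 - 247}\right)^{2} - 64 \sqrt{-207 - 247}}{-65 + \sqrt{-207 - 247}}} = \sqrt{225 + \frac{-227 + \left(\sqrt{-454}\right)^{2} - 64 \sqrt{-454}}{-65 + \sqrt{-454}}} = \sqrt{225 + \frac{-227 + \left(i \sqrt{454}\right)^{2} - 64 i \sqrt{454}}{-65 + i \sqrt{454}}} = \sqrt{225 + \frac{-227 - 454 - 64 i \sqrt{454}}{-65 + i \sqrt{454}}} = \sqrt{225 + \frac{-681 - 64 i \sqrt{454}}{-65 + i \sqrt{454}}}$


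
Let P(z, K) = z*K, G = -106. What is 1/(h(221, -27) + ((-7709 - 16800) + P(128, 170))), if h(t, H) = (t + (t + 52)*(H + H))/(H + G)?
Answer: -133/351096 ≈ -0.00037881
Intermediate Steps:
h(t, H) = (t + 2*H*(52 + t))/(-106 + H) (h(t, H) = (t + (t + 52)*(H + H))/(H - 106) = (t + (52 + t)*(2*H))/(-106 + H) = (t + 2*H*(52 + t))/(-106 + H))
P(z, K) = K*z
1/(h(221, -27) + ((-7709 - 16800) + P(128, 170))) = 1/((221 + 104*(-27) + 2*(-27)*221)/(-106 - 27) + ((-7709 - 16800) + 170*128)) = 1/((221 - 2808 - 11934)/(-133) + (-24509 + 21760)) = 1/(-1/133*(-14521) - 2749) = 1/(14521/133 - 2749) = 1/(-351096/133) = -133/351096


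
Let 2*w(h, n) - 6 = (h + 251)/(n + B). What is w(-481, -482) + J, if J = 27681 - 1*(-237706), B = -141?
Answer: 165338085/623 ≈ 2.6539e+5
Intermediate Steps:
J = 265387 (J = 27681 + 237706 = 265387)
w(h, n) = 3 + (251 + h)/(2*(-141 + n)) (w(h, n) = 3 + ((h + 251)/(n - 141))/2 = 3 + ((251 + h)/(-141 + n))/2 = 3 + (251 + h)/(2*(-141 + n)))
w(-481, -482) + J = (-595 - 481 + 6*(-482))/(2*(-141 - 482)) + 265387 = (½)*(-595 - 481 - 2892)/(-623) + 265387 = (½)*(-1/623)*(-3968) + 265387 = 1984/623 + 265387 = 165338085/623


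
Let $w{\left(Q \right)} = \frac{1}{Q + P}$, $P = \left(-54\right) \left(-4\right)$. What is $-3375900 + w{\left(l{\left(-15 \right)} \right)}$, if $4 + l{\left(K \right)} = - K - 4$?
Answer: $- \frac{752825699}{223} \approx -3.3759 \cdot 10^{6}$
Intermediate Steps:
$l{\left(K \right)} = -8 - K$ ($l{\left(K \right)} = -4 - \left(4 + K\right) = -8 - K$)
$P = 216$
$w{\left(Q \right)} = \frac{1}{216 + Q}$ ($w{\left(Q \right)} = \frac{1}{Q + 216} = \frac{1}{216 + Q}$)
$-3375900 + w{\left(l{\left(-15 \right)} \right)} = -3375900 + \frac{1}{216 - -7} = -3375900 + \frac{1}{216 + \left(-8 + 15\right)} = -3375900 + \frac{1}{216 + 7} = -3375900 + \frac{1}{223} = - \frac{752825699}{223}$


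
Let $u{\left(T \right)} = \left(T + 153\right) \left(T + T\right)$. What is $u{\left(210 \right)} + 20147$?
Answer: $172607$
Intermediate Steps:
$u{\left(T \right)} = 2 T \left(153 + T\right)$ ($u{\left(T \right)} = \left(153 + T\right) 2 T = 2 T \left(153 + T\right)$)
$u{\left(210 \right)} + 20147 = 2 \cdot 210 \left(153 + 210\right) + 20147 = 2 \cdot 210 \cdot 363 + 20147 = 152460 + 20147 = 172607$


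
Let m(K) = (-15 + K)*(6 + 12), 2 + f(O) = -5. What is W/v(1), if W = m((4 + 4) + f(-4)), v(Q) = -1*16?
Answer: 63/4 ≈ 15.750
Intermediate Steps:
v(Q) = -16
f(O) = -7 (f(O) = -2 - 5 = -7)
m(K) = -270 + 18*K (m(K) = (-15 + K)*18 = -270 + 18*K)
W = -252 (W = -270 + 18*((4 + 4) - 7) = -270 + 18*(8 - 7) = -270 + 18*1 = -270 + 18 = -252)
W/v(1) = -252/(-16) = -252*(-1/16) = 63/4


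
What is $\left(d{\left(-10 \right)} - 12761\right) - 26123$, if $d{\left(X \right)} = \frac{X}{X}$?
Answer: $-38883$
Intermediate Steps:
$d{\left(X \right)} = 1$
$\left(d{\left(-10 \right)} - 12761\right) - 26123 = \left(1 - 12761\right) - 26123 = -12760 - 26123 = -38883$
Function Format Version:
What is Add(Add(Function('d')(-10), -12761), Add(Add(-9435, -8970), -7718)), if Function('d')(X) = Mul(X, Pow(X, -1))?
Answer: -38883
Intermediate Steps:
Function('d')(X) = 1
Add(Add(Function('d')(-10), -12761), Add(Add(-9435, -8970), -7718)) = Add(Add(1, -12761), Add(Add(-9435, -8970), -7718)) = Add(-12760, Add(-18405, -7718)) = Add(-12760, -26123) = -38883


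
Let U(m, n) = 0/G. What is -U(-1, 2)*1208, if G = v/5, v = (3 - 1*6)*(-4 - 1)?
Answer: 0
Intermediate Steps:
v = 15 (v = (3 - 6)*(-5) = -3*(-5) = 15)
G = 3 (G = 15/5 = 15*(1/5) = 3)
U(m, n) = 0 (U(m, n) = 0/3 = 0*(1/3) = 0)
-U(-1, 2)*1208 = -1*0*1208 = 0*1208 = 0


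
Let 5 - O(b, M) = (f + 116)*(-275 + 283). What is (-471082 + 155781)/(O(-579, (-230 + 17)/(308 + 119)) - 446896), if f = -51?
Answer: 315301/447411 ≈ 0.70472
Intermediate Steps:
O(b, M) = -515 (O(b, M) = 5 - (-51 + 116)*(-275 + 283) = 5 - 65*8 = 5 - 1*520 = 5 - 520 = -515)
(-471082 + 155781)/(O(-579, (-230 + 17)/(308 + 119)) - 446896) = (-471082 + 155781)/(-515 - 446896) = -315301/(-447411) = -315301*(-1/447411) = 315301/447411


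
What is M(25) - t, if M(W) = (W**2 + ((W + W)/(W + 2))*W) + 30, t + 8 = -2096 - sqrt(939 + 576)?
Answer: 75743/27 + sqrt(1515) ≈ 2844.2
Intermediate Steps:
t = -2104 - sqrt(1515) (t = -8 + (-2096 - sqrt(939 + 576)) = -8 + (-2096 - sqrt(1515)) = -2104 - sqrt(1515) ≈ -2142.9)
M(W) = 30 + W**2 + 2*W**2/(2 + W) (M(W) = (W**2 + ((2*W)/(2 + W))*W) + 30 = (W**2 + (2*W/(2 + W))*W) + 30 = (W**2 + 2*W**2/(2 + W)) + 30 = 30 + W**2 + 2*W**2/(2 + W))
M(25) - t = (60 + 25**3 + 4*25**2 + 30*25)/(2 + 25) - (-2104 - sqrt(1515)) = (60 + 15625 + 4*625 + 750)/27 + (2104 + sqrt(1515)) = (60 + 15625 + 2500 + 750)/27 + (2104 + sqrt(1515)) = (1/27)*18935 + (2104 + sqrt(1515)) = 18935/27 + (2104 + sqrt(1515)) = 75743/27 + sqrt(1515)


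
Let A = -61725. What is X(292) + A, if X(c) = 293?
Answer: -61432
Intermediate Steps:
X(292) + A = 293 - 61725 = -61432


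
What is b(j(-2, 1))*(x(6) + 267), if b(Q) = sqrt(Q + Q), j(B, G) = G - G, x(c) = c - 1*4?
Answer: 0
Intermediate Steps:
x(c) = -4 + c (x(c) = c - 4 = -4 + c)
j(B, G) = 0
b(Q) = sqrt(2)*sqrt(Q) (b(Q) = sqrt(2*Q) = sqrt(2)*sqrt(Q))
b(j(-2, 1))*(x(6) + 267) = (sqrt(2)*sqrt(0))*((-4 + 6) + 267) = (sqrt(2)*0)*(2 + 267) = 0*269 = 0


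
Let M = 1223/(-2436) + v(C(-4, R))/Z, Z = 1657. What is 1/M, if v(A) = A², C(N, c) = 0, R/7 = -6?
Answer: -2436/1223 ≈ -1.9918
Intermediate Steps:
R = -42 (R = 7*(-6) = -42)
M = -1223/2436 (M = 1223/(-2436) + 0²/1657 = 1223*(-1/2436) + 0*(1/1657) = -1223/2436 + 0 = -1223/2436 ≈ -0.50205)
1/M = 1/(-1223/2436) = -2436/1223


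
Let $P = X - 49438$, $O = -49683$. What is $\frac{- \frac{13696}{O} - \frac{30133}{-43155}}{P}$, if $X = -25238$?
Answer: $- \frac{696049573}{53370187079580} \approx -1.3042 \cdot 10^{-5}$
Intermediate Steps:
$P = -74676$ ($P = -25238 - 49438 = -74676$)
$\frac{- \frac{13696}{O} - \frac{30133}{-43155}}{P} = \frac{- \frac{13696}{-49683} - \frac{30133}{-43155}}{-74676} = \left(\left(-13696\right) \left(- \frac{1}{49683}\right) - - \frac{30133}{43155}\right) \left(- \frac{1}{74676}\right) = \left(\frac{13696}{49683} + \frac{30133}{43155}\right) \left(- \frac{1}{74676}\right) = \frac{696049573}{714689955} \left(- \frac{1}{74676}\right) = - \frac{696049573}{53370187079580}$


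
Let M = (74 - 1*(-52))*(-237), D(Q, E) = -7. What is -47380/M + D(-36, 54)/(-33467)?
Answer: 16182403/10197873 ≈ 1.5868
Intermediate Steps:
M = -29862 (M = (74 + 52)*(-237) = 126*(-237) = -29862)
-47380/M + D(-36, 54)/(-33467) = -47380/(-29862) - 7/(-33467) = -47380*(-1/29862) - 7*(-1/33467) = 23690/14931 + 1/4781 = 16182403/10197873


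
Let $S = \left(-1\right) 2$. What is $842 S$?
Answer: $-1684$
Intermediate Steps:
$S = -2$
$842 S = 842 \left(-2\right) = -1684$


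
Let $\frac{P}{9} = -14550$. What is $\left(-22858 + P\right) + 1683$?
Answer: $-152125$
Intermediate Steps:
$P = -130950$ ($P = 9 \left(-14550\right) = -130950$)
$\left(-22858 + P\right) + 1683 = \left(-22858 - 130950\right) + 1683 = -153808 + 1683 = -152125$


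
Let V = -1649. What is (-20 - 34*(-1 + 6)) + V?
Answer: -1839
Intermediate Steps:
(-20 - 34*(-1 + 6)) + V = (-20 - 34*(-1 + 6)) - 1649 = (-20 - 34*5) - 1649 = (-20 - 170) - 1649 = -190 - 1649 = -1839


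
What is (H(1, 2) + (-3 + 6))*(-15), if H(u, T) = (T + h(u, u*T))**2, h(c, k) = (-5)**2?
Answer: -10980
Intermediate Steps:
h(c, k) = 25
H(u, T) = (25 + T)**2 (H(u, T) = (T + 25)**2 = (25 + T)**2)
(H(1, 2) + (-3 + 6))*(-15) = ((25 + 2)**2 + (-3 + 6))*(-15) = (27**2 + 3)*(-15) = (729 + 3)*(-15) = 732*(-15) = -10980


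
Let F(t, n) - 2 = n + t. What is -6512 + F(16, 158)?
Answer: -6336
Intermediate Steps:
F(t, n) = 2 + n + t (F(t, n) = 2 + (n + t) = 2 + n + t)
-6512 + F(16, 158) = -6512 + (2 + 158 + 16) = -6512 + 176 = -6336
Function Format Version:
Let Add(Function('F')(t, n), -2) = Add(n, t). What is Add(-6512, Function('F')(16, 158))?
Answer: -6336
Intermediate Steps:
Function('F')(t, n) = Add(2, n, t) (Function('F')(t, n) = Add(2, Add(n, t)) = Add(2, n, t))
Add(-6512, Function('F')(16, 158)) = Add(-6512, Add(2, 158, 16)) = Add(-6512, 176) = -6336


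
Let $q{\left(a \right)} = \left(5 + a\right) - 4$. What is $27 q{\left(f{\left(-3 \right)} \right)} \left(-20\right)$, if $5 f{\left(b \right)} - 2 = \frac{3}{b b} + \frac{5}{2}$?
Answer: $-1062$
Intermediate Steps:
$f{\left(b \right)} = \frac{9}{10} + \frac{3}{5 b^{2}}$ ($f{\left(b \right)} = \frac{2}{5} + \frac{\frac{3}{b b} + \frac{5}{2}}{5} = \frac{2}{5} + \frac{\frac{3}{b^{2}} + 5 \cdot \frac{1}{2}}{5} = \frac{2}{5} + \frac{\frac{3}{b^{2}} + \frac{5}{2}}{5} = \frac{2}{5} + \frac{\frac{5}{2} + \frac{3}{b^{2}}}{5} = \frac{2}{5} + \left(\frac{1}{2} + \frac{3}{5 b^{2}}\right) = \frac{9}{10} + \frac{3}{5 b^{2}}$)
$q{\left(a \right)} = 1 + a$
$27 q{\left(f{\left(-3 \right)} \right)} \left(-20\right) = 27 \left(1 + \left(\frac{9}{10} + \frac{3}{5 \cdot 9}\right)\right) \left(-20\right) = 27 \left(1 + \left(\frac{9}{10} + \frac{3}{5} \cdot \frac{1}{9}\right)\right) \left(-20\right) = 27 \left(1 + \left(\frac{9}{10} + \frac{1}{15}\right)\right) \left(-20\right) = 27 \left(1 + \frac{29}{30}\right) \left(-20\right) = 27 \cdot \frac{59}{30} \left(-20\right) = \frac{531}{10} \left(-20\right) = -1062$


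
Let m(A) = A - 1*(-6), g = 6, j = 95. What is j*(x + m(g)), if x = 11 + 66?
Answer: 8455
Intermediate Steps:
m(A) = 6 + A (m(A) = A + 6 = 6 + A)
x = 77
j*(x + m(g)) = 95*(77 + (6 + 6)) = 95*(77 + 12) = 95*89 = 8455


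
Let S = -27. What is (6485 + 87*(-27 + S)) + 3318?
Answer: 5105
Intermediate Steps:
(6485 + 87*(-27 + S)) + 3318 = (6485 + 87*(-27 - 27)) + 3318 = (6485 + 87*(-54)) + 3318 = (6485 - 4698) + 3318 = 1787 + 3318 = 5105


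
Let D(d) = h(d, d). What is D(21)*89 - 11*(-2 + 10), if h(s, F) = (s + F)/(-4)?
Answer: -2045/2 ≈ -1022.5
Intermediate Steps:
h(s, F) = -F/4 - s/4 (h(s, F) = (F + s)*(-¼) = -F/4 - s/4)
D(d) = -d/2 (D(d) = -d/4 - d/4 = -d/2)
D(21)*89 - 11*(-2 + 10) = -½*21*89 - 11*(-2 + 10) = -21/2*89 - 11*8 = -1869/2 - 88 = -2045/2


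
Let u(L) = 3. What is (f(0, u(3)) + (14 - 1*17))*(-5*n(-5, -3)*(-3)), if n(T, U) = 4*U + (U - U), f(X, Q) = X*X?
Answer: 540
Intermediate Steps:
f(X, Q) = X²
n(T, U) = 4*U (n(T, U) = 4*U + 0 = 4*U)
(f(0, u(3)) + (14 - 1*17))*(-5*n(-5, -3)*(-3)) = (0² + (14 - 1*17))*(-20*(-3)*(-3)) = (0 + (14 - 17))*(-5*(-12)*(-3)) = (0 - 3)*(60*(-3)) = -3*(-180) = 540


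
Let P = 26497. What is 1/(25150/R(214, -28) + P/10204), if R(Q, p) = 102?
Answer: 520404/129666647 ≈ 0.0040134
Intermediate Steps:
1/(25150/R(214, -28) + P/10204) = 1/(25150/102 + 26497/10204) = 1/(25150*(1/102) + 26497*(1/10204)) = 1/(12575/51 + 26497/10204) = 1/(129666647/520404) = 520404/129666647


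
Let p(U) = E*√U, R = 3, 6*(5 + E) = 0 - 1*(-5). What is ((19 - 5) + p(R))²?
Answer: 2977/12 - 350*√3/3 ≈ 46.011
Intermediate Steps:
E = -25/6 (E = -5 + (0 - 1*(-5))/6 = -5 + (0 + 5)/6 = -5 + (⅙)*5 = -5 + ⅚ = -25/6 ≈ -4.1667)
p(U) = -25*√U/6
((19 - 5) + p(R))² = ((19 - 5) - 25*√3/6)² = (14 - 25*√3/6)²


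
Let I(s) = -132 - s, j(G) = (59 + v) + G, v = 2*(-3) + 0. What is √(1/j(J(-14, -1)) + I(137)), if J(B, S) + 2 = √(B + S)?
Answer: √((-13718 - 269*I*√15)/(51 + I*√15)) ≈ 5.0e-5 - 16.401*I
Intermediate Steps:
J(B, S) = -2 + √(B + S)
v = -6 (v = -6 + 0 = -6)
j(G) = 53 + G (j(G) = (59 - 6) + G = 53 + G)
√(1/j(J(-14, -1)) + I(137)) = √(1/(53 + (-2 + √(-14 - 1))) + (-132 - 1*137)) = √(1/(53 + (-2 + √(-15))) + (-132 - 137)) = √(1/(53 + (-2 + I*√15)) - 269) = √(1/(51 + I*√15) - 269) = √(-269 + 1/(51 + I*√15))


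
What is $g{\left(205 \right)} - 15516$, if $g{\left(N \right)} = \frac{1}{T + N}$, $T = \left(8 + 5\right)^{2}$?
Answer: $- \frac{5802983}{374} \approx -15516.0$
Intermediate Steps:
$T = 169$ ($T = 13^{2} = 169$)
$g{\left(N \right)} = \frac{1}{169 + N}$
$g{\left(205 \right)} - 15516 = \frac{1}{169 + 205} - 15516 = \frac{1}{374} - 15516 = - \frac{5802983}{374}$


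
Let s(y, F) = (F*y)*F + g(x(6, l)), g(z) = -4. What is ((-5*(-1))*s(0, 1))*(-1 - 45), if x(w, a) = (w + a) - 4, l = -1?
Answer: 920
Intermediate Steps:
x(w, a) = -4 + a + w (x(w, a) = (a + w) - 4 = -4 + a + w)
s(y, F) = -4 + y*F² (s(y, F) = (F*y)*F - 4 = y*F² - 4 = -4 + y*F²)
((-5*(-1))*s(0, 1))*(-1 - 45) = ((-5*(-1))*(-4 + 0*1²))*(-1 - 45) = (5*(-4 + 0*1))*(-46) = (5*(-4 + 0))*(-46) = (5*(-4))*(-46) = -20*(-46) = 920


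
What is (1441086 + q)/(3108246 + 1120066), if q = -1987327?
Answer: -546241/4228312 ≈ -0.12919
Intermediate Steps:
(1441086 + q)/(3108246 + 1120066) = (1441086 - 1987327)/(3108246 + 1120066) = -546241/4228312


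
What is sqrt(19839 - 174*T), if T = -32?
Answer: 3*sqrt(2823) ≈ 159.40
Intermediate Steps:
sqrt(19839 - 174*T) = sqrt(19839 - 174*(-32)) = sqrt(19839 + 5568) = sqrt(25407) = 3*sqrt(2823)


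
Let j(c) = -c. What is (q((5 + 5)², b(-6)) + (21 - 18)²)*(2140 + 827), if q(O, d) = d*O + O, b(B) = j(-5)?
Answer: 1806903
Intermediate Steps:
b(B) = 5 (b(B) = -1*(-5) = 5)
q(O, d) = O + O*d (q(O, d) = O*d + O = O + O*d)
(q((5 + 5)², b(-6)) + (21 - 18)²)*(2140 + 827) = ((5 + 5)²*(1 + 5) + (21 - 18)²)*(2140 + 827) = (10²*6 + 3²)*2967 = (100*6 + 9)*2967 = (600 + 9)*2967 = 609*2967 = 1806903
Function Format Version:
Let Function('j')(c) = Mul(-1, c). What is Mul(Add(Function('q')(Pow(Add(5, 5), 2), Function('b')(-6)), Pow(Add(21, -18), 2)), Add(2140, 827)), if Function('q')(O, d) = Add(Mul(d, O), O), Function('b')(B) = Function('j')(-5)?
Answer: 1806903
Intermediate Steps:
Function('b')(B) = 5 (Function('b')(B) = Mul(-1, -5) = 5)
Function('q')(O, d) = Add(O, Mul(O, d)) (Function('q')(O, d) = Add(Mul(O, d), O) = Add(O, Mul(O, d)))
Mul(Add(Function('q')(Pow(Add(5, 5), 2), Function('b')(-6)), Pow(Add(21, -18), 2)), Add(2140, 827)) = Mul(Add(Mul(Pow(Add(5, 5), 2), Add(1, 5)), Pow(Add(21, -18), 2)), Add(2140, 827)) = Mul(Add(Mul(Pow(10, 2), 6), Pow(3, 2)), 2967) = Mul(Add(Mul(100, 6), 9), 2967) = Mul(Add(600, 9), 2967) = Mul(609, 2967) = 1806903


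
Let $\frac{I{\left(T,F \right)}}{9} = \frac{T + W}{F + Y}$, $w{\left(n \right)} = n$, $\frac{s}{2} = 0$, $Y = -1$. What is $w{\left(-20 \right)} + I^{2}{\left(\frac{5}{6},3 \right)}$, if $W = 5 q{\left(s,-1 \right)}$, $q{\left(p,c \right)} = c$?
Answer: $\frac{5305}{16} \approx 331.56$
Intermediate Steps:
$s = 0$ ($s = 2 \cdot 0 = 0$)
$W = -5$ ($W = 5 \left(-1\right) = -5$)
$I{\left(T,F \right)} = \frac{9 \left(-5 + T\right)}{-1 + F}$ ($I{\left(T,F \right)} = 9 \frac{T - 5}{F - 1} = 9 \frac{-5 + T}{-1 + F} = \frac{9 \left(-5 + T\right)}{-1 + F}$)
$w{\left(-20 \right)} + I^{2}{\left(\frac{5}{6},3 \right)} = -20 + \left(\frac{9 \left(-5 + \frac{5}{6}\right)}{-1 + 3}\right)^{2} = -20 + \left(\frac{9 \left(-5 + 5 \cdot \frac{1}{6}\right)}{2}\right)^{2} = -20 + \left(9 \cdot \frac{1}{2} \left(-5 + \frac{5}{6}\right)\right)^{2} = -20 + \left(9 \cdot \frac{1}{2} \left(- \frac{25}{6}\right)\right)^{2} = -20 + \left(- \frac{75}{4}\right)^{2} = -20 + \frac{5625}{16} = \frac{5305}{16}$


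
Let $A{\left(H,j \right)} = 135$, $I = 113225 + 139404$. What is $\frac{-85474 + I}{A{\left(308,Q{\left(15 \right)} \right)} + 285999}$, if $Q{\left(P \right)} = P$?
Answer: $\frac{167155}{286134} \approx 0.58418$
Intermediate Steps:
$I = 252629$
$\frac{-85474 + I}{A{\left(308,Q{\left(15 \right)} \right)} + 285999} = \frac{-85474 + 252629}{135 + 285999} = \frac{167155}{286134}$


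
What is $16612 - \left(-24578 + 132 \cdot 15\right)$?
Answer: $39210$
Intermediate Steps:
$16612 - \left(-24578 + 132 \cdot 15\right) = 16612 - \left(-24578 + 1980\right) = 16612 - -22598 = 16612 + 22598 = 39210$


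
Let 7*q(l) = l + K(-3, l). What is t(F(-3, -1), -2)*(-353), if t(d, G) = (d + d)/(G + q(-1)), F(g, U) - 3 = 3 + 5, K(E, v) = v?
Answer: 27181/8 ≈ 3397.6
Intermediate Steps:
F(g, U) = 11 (F(g, U) = 3 + (3 + 5) = 3 + 8 = 11)
q(l) = 2*l/7 (q(l) = (l + l)/7 = (2*l)/7 = 2*l/7)
t(d, G) = 2*d/(-2/7 + G) (t(d, G) = (d + d)/(G + (2/7)*(-1)) = (2*d)/(G - 2/7) = (2*d)/(-2/7 + G) = 2*d/(-2/7 + G))
t(F(-3, -1), -2)*(-353) = (14*11/(-2 + 7*(-2)))*(-353) = (14*11/(-2 - 14))*(-353) = (14*11/(-16))*(-353) = (14*11*(-1/16))*(-353) = -77/8*(-353) = 27181/8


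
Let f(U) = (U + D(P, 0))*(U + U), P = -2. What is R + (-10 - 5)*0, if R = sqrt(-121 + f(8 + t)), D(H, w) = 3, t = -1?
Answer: sqrt(19) ≈ 4.3589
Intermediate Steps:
f(U) = 2*U*(3 + U) (f(U) = (U + 3)*(U + U) = (3 + U)*(2*U) = 2*U*(3 + U))
R = sqrt(19) (R = sqrt(-121 + 2*(8 - 1)*(3 + (8 - 1))) = sqrt(-121 + 2*7*(3 + 7)) = sqrt(-121 + 2*7*10) = sqrt(-121 + 140) = sqrt(19) ≈ 4.3589)
R + (-10 - 5)*0 = sqrt(19) + (-10 - 5)*0 = sqrt(19) - 15*0 = sqrt(19) + 0 = sqrt(19)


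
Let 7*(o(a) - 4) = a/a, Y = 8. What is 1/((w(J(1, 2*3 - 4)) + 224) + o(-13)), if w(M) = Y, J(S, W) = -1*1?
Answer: 7/1653 ≈ 0.0042347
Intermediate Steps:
J(S, W) = -1
o(a) = 29/7 (o(a) = 4 + (a/a)/7 = 4 + (⅐)*1 = 4 + ⅐ = 29/7)
w(M) = 8
1/((w(J(1, 2*3 - 4)) + 224) + o(-13)) = 1/((8 + 224) + 29/7) = 1/(232 + 29/7) = 1/(1653/7) = 7/1653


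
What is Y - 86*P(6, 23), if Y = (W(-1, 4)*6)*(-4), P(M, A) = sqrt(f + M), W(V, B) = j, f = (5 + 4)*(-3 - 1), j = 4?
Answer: -96 - 86*I*sqrt(30) ≈ -96.0 - 471.04*I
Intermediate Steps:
f = -36 (f = 9*(-4) = -36)
W(V, B) = 4
P(M, A) = sqrt(-36 + M)
Y = -96 (Y = (4*6)*(-4) = 24*(-4) = -96)
Y - 86*P(6, 23) = -96 - 86*sqrt(-36 + 6) = -96 - 86*I*sqrt(30)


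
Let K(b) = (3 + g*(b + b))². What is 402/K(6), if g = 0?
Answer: 134/3 ≈ 44.667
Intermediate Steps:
K(b) = 9 (K(b) = (3 + 0*(b + b))² = (3 + 0*(2*b))² = (3 + 0)² = 3² = 9)
402/K(6) = 402/9 = (⅑)*402 = 134/3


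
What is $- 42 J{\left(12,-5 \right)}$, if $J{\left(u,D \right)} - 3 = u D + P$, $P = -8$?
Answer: $2730$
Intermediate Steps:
$J{\left(u,D \right)} = -5 + D u$ ($J{\left(u,D \right)} = 3 + \left(u D - 8\right) = 3 + \left(D u - 8\right) = 3 + \left(-8 + D u\right) = -5 + D u$)
$- 42 J{\left(12,-5 \right)} = - 42 \left(-5 - 60\right) = \left(-42\right) \left(-65\right) = 2730$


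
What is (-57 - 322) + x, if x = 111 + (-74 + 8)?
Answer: -334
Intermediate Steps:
x = 45 (x = 111 - 66 = 45)
(-57 - 322) + x = (-57 - 322) + 45 = -379 + 45 = -334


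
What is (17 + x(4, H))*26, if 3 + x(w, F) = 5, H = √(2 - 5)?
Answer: 494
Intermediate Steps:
H = I*√3 (H = √(-3) = I*√3 ≈ 1.732*I)
x(w, F) = 2 (x(w, F) = -3 + 5 = 2)
(17 + x(4, H))*26 = (17 + 2)*26 = 19*26 = 494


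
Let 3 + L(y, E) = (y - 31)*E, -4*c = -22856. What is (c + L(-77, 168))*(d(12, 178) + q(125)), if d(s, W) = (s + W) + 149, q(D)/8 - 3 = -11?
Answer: -3419075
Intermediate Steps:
q(D) = -64 (q(D) = 24 + 8*(-11) = 24 - 88 = -64)
c = 5714 (c = -1/4*(-22856) = 5714)
L(y, E) = -3 + E*(-31 + y) (L(y, E) = -3 + (y - 31)*E = -3 + (-31 + y)*E = -3 + E*(-31 + y))
d(s, W) = 149 + W + s (d(s, W) = (W + s) + 149 = 149 + W + s)
(c + L(-77, 168))*(d(12, 178) + q(125)) = (5714 + (-3 - 31*168 + 168*(-77)))*((149 + 178 + 12) - 64) = (5714 + (-3 - 5208 - 12936))*(339 - 64) = (5714 - 18147)*275 = -12433*275 = -3419075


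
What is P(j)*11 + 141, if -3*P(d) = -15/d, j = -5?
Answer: 130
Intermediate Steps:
P(d) = 5/d (P(d) = -(-5)/d = 5/d)
P(j)*11 + 141 = (5/(-5))*11 + 141 = (5*(-⅕))*11 + 141 = -1*11 + 141 = -11 + 141 = 130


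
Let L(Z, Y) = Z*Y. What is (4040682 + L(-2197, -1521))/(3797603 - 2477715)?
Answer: 7382319/1319888 ≈ 5.5931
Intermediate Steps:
L(Z, Y) = Y*Z
(4040682 + L(-2197, -1521))/(3797603 - 2477715) = (4040682 - 1521*(-2197))/(3797603 - 2477715) = (4040682 + 3341637)/1319888 = 7382319*(1/1319888) = 7382319/1319888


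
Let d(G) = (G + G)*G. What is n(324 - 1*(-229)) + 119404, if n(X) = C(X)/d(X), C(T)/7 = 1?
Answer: 10432805097/87374 ≈ 1.1940e+5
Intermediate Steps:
d(G) = 2*G² (d(G) = (2*G)*G = 2*G²)
C(T) = 7 (C(T) = 7*1 = 7)
n(X) = 7/(2*X²) (n(X) = 7/((2*X²)) = 7*(1/(2*X²)) = 7/(2*X²))
n(324 - 1*(-229)) + 119404 = 7/(2*(324 - 1*(-229))²) + 119404 = 7/(2*(324 + 229)²) + 119404 = (7/2)/553² + 119404 = (7/2)*(1/305809) + 119404 = 1/87374 + 119404 = 10432805097/87374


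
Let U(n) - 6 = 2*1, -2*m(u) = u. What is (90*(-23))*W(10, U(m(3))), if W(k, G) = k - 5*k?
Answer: 82800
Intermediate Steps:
m(u) = -u/2
U(n) = 8 (U(n) = 6 + 2*1 = 6 + 2 = 8)
W(k, G) = -4*k
(90*(-23))*W(10, U(m(3))) = (90*(-23))*(-4*10) = -2070*(-40) = 82800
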